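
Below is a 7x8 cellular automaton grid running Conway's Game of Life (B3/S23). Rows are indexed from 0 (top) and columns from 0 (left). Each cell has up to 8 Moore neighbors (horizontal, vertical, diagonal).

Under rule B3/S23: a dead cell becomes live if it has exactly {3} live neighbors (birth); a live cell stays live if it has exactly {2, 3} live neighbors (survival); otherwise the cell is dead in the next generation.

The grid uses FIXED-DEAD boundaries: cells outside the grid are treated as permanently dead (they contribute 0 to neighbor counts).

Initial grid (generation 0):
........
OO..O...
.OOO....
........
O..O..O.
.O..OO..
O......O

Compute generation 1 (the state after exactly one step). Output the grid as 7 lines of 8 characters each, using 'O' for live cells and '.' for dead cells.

Simulating step by step:
Generation 0 (given above): 14 live cells
Generation 1: 16 live cells
(generation 1 grid is the final answer)

Answer: ........
OO.O....
OOOO....
.O.O....
....OO..
OO..OOO.
........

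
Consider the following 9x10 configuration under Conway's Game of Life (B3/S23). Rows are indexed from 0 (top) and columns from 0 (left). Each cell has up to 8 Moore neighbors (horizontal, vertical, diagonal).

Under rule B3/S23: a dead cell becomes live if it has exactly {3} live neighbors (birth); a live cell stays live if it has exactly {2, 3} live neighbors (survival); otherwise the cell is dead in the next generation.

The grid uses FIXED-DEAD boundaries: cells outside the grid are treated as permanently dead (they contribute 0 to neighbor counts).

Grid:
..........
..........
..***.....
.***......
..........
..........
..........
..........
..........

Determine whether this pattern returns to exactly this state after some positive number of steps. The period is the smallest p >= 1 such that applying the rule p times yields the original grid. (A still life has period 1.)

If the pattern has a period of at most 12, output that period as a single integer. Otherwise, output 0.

Answer: 2

Derivation:
Simulating and comparing each generation to the original:
Gen 0 (original, given above): 6 live cells
Gen 1: 6 live cells, differs from original
Gen 2: 6 live cells, MATCHES original -> period = 2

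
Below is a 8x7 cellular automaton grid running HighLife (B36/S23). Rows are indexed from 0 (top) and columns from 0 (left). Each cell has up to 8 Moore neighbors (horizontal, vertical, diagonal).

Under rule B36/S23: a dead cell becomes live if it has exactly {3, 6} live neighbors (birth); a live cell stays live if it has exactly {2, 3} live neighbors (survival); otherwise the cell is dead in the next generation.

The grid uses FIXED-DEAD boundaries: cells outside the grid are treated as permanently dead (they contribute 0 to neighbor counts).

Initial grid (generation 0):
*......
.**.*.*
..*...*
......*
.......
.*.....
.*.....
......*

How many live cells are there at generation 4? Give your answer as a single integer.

Answer: 10

Derivation:
Simulating step by step:
Generation 0 (given above): 11 live cells
Generation 1: 9 live cells
.*.....
.***.*.
.***..*
.......
.......
.......
.......
.......
Generation 2: 8 live cells
.*.....
*..**..
.*.**..
..*....
.......
.......
.......
.......
Generation 3: 8 live cells
.......
**.**..
.*..*..
..**...
.......
.......
.......
.......
Generation 4: 10 live cells
.......
*****..
**..*..
..**...
.......
.......
.......
.......
Population at generation 4: 10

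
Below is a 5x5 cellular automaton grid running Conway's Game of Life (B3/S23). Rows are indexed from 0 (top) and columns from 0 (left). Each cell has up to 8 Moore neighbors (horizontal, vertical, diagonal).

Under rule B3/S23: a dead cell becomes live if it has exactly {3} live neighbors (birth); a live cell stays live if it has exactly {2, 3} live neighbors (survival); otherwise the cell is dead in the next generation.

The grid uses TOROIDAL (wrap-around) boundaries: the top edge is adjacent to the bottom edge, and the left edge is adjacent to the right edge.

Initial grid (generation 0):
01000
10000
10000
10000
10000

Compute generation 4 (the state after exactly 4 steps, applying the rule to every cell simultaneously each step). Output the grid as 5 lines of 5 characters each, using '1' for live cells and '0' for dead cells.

Answer: 10010
10000
10000
10000
10000

Derivation:
Simulating step by step:
Generation 0 (given above): 5 live cells
Generation 1: 12 live cells
11000
11000
11001
11001
11000
Generation 2: 6 live cells
00101
00100
00100
00100
00100
Generation 3: 12 live cells
01100
01100
01110
01110
01100
Generation 4: 6 live cells
(generation 4 grid is the final answer)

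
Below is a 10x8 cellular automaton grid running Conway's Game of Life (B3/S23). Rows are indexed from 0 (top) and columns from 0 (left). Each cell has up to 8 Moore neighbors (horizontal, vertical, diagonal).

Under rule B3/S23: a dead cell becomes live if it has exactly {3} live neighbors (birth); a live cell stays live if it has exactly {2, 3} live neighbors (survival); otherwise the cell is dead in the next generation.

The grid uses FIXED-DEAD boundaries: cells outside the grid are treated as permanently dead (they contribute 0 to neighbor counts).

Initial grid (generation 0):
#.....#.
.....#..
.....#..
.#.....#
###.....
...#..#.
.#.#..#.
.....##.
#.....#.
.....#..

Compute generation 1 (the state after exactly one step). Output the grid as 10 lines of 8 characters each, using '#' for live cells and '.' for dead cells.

Answer: ........
.....##.
......#.
###.....
###.....
#..#....
..#.#.##
.....###
......#.
........

Derivation:
Simulating step by step:
Generation 0 (given above): 19 live cells
Generation 1: 19 live cells
(generation 1 grid is the final answer)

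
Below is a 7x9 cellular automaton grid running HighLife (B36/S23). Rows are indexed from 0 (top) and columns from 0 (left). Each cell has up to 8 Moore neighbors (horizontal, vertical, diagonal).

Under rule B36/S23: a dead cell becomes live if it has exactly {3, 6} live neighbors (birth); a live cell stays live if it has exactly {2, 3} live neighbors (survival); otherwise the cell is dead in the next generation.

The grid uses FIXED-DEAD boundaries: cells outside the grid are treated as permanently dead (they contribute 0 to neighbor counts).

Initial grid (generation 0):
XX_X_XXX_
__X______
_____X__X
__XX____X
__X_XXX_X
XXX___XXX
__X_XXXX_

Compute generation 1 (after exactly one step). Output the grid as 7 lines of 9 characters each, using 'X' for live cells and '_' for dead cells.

Answer: _XX___X__
_XX_XX_X_
__XX_____
__XX__X_X
____XXXXX
__X_____X
__XX_X__X

Derivation:
Simulating step by step:
Generation 0 (given above): 28 live cells
Generation 1: 25 live cells
(generation 1 grid is the final answer)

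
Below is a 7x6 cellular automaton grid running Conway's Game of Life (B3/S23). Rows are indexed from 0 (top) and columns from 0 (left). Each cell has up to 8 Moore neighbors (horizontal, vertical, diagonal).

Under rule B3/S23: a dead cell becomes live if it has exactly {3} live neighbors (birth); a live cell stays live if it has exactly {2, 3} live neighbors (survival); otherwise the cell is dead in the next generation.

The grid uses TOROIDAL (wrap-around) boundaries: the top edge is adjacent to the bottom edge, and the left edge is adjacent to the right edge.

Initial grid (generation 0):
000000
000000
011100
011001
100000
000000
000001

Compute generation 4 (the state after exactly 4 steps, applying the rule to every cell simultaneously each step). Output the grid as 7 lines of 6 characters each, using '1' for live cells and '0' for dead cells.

Answer: 000000
011000
011000
000000
000000
000000
000000

Derivation:
Simulating step by step:
Generation 0 (given above): 8 live cells
Generation 1: 7 live cells
000000
001000
110100
000100
110000
000000
000000
Generation 2: 4 live cells
000000
011000
010100
000000
000000
000000
000000
Generation 3: 3 live cells
000000
011000
010000
000000
000000
000000
000000
Generation 4: 4 live cells
(generation 4 grid is the final answer)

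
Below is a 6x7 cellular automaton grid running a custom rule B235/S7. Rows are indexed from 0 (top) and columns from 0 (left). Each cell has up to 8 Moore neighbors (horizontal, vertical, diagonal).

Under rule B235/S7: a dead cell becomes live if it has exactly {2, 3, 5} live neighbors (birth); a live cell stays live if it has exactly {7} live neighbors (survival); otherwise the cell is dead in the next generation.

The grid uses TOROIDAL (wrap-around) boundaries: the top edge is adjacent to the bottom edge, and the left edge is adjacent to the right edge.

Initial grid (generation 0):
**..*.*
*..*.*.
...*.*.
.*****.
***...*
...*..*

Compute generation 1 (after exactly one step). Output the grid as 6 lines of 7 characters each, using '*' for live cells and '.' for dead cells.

Answer: ..**...
.**.*.*
***....
.......
...*...
.*..*..

Derivation:
Simulating step by step:
Generation 0 (given above): 20 live cells
Generation 1: 12 live cells
(generation 1 grid is the final answer)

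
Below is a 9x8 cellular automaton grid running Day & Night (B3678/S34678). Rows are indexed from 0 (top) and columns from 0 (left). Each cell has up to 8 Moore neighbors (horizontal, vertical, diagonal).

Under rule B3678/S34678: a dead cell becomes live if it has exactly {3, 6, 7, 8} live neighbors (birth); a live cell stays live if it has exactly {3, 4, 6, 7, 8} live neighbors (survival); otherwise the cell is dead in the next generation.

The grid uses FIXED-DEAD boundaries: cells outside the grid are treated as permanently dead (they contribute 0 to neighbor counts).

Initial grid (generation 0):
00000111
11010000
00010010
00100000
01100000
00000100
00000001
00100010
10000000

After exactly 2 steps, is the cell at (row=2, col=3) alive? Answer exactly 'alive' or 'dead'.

Answer: dead

Derivation:
Simulating step by step:
Generation 0 (given above): 16 live cells
Generation 1: 9 live cells
00000000
00101101
01000000
01110000
00000000
00000000
00000010
00000000
00000000
Generation 2: 4 live cells
00000000
00000000
01001000
00100000
00100000
00000000
00000000
00000000
00000000

Cell (2,3) at generation 2: 0 -> dead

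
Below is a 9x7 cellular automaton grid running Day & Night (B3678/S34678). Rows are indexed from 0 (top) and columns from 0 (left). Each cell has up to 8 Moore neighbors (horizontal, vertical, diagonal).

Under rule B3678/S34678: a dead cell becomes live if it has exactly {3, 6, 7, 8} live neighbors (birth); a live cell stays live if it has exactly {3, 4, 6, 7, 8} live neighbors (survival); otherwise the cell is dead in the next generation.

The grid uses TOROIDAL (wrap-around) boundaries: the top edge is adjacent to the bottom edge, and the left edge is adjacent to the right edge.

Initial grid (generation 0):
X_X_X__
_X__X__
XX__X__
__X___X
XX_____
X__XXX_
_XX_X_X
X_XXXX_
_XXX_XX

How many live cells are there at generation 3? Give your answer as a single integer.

Simulating step by step:
Generation 0 (given above): 30 live cells
Generation 1: 36 live cells
X_X_X_X
_XX__X_
XXXX_X_
_______
XXXXXX_
X__XXX_
_XXXXXX
XXXX___
___XXXX
Generation 2: 39 live cells
X_X_XXX
_X___X_
_XX_X_X
_XX__X_
_XXX_X_
XXXXXXX
__XXXXX
XXXXXX_
____XXX
Generation 3: 39 live cells
XX_XXX_
_X_____
_XXX___
__X__XX
_XX_XX_
X_XXXX_
XXXXXXX
XXXXXXX
___XXXX
Population at generation 3: 39

Answer: 39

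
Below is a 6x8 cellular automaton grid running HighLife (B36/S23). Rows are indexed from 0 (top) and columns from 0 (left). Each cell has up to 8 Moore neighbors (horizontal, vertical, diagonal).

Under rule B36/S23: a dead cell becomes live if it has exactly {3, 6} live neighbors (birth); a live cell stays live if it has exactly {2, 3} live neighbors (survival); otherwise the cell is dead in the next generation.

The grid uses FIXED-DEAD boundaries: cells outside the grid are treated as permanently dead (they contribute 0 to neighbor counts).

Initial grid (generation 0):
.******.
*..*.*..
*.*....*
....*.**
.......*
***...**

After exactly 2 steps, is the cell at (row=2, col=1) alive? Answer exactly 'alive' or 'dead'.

Simulating step by step:
Generation 0 (given above): 21 live cells
Generation 1: 19 live cells
.***.**.
*....*..
.*.***.*
......**
.*...*..
.*....**
Generation 2: 14 live cells
.**.***.
*...*...
....**.*
..*....*
.....*..
......*.

Cell (2,1) at generation 2: 0 -> dead

Answer: dead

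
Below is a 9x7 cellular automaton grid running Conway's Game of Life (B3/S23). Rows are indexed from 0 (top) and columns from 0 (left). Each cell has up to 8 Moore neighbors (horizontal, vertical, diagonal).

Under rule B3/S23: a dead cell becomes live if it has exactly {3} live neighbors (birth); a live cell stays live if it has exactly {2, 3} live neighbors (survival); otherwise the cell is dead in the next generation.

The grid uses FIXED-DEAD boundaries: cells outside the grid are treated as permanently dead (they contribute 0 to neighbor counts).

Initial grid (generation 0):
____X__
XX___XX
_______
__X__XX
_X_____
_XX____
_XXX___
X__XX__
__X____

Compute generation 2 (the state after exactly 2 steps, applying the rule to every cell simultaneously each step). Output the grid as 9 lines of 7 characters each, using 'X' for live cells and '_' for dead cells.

Simulating step by step:
Generation 0 (given above): 18 live cells
Generation 1: 10 live cells
_____X_
_____X_
_X_____
_______
_X_____
X__X___
X___X__
____X__
___X___
Generation 2: 6 live cells
(generation 2 grid is the final answer)

Answer: _______
_______
_______
_______
_______
XX_____
___XX__
___XX__
_______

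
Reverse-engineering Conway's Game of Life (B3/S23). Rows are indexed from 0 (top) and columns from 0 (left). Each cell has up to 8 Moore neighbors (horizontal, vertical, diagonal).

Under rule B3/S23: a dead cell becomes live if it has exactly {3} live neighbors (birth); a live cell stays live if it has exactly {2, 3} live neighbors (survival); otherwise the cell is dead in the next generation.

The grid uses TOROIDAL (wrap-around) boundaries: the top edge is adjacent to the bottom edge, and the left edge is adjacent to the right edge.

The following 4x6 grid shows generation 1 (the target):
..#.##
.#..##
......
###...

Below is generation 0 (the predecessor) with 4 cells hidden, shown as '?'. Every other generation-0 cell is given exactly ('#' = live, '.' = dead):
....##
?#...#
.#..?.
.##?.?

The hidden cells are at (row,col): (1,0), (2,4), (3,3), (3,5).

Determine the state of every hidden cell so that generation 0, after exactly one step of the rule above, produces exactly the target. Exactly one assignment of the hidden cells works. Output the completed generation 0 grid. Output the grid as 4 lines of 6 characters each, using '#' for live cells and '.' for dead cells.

Hidden generation-0 cells (in order): (1,0), (2,4), (3,3), (3,5).
A hidden cell only influences target cells in its own 3x3 neighborhood. Try each of the 2^4 = 16 assignments, step the completed generation 0 forward once under B3/S23, and compare with the target:
  (1,0)=. (2,4)=. (3,3)=. (3,5)=. -> step gives (0,1)='#' but target has '.' -> reject
  (1,0)=. (2,4)=. (3,3)=. (3,5)=# -> step gives (0,1)='#' but target has '.' -> reject
  (1,0)=. (2,4)=. (3,3)=# (3,5)=. -> step gives (0,1)='#' but target has '.' -> reject
  (1,0)=. (2,4)=. (3,3)=# (3,5)=# -> step gives (0,1)='#' but target has '.' -> reject
  (1,0)=. (2,4)=# (3,3)=. (3,5)=. -> step gives (0,1)='#' but target has '.' -> reject
  (1,0)=. (2,4)=# (3,3)=. (3,5)=# -> step gives (0,1)='#' but target has '.' -> reject
  (1,0)=. (2,4)=# (3,3)=# (3,5)=. -> step gives (0,1)='#' but target has '.' -> reject
  (1,0)=. (2,4)=# (3,3)=# (3,5)=# -> step gives (0,1)='#' but target has '.' -> reject
  (1,0)=# (2,4)=. (3,3)=. (3,5)=. -> step reproduces the target at every cell -> ACCEPT
  (1,0)=# (2,4)=. (3,3)=. (3,5)=# -> step gives (0,5)='.' but target has '#' -> reject
  (1,0)=# (2,4)=. (3,3)=# (3,5)=. -> step gives (0,2)='.' but target has '#' -> reject
  (1,0)=# (2,4)=. (3,3)=# (3,5)=# -> step gives (0,2)='.' but target has '#' -> reject
  (1,0)=# (2,4)=# (3,3)=. (3,5)=. -> step gives (1,4)='.' but target has '#' -> reject
  (1,0)=# (2,4)=# (3,3)=. (3,5)=# -> step gives (0,5)='.' but target has '#' -> reject
  (1,0)=# (2,4)=# (3,3)=# (3,5)=. -> step gives (0,2)='.' but target has '#' -> reject
  (1,0)=# (2,4)=# (3,3)=# (3,5)=# -> step gives (0,2)='.' but target has '#' -> reject
Unique solution: (1,0)=live, (2,4)=dead, (3,3)=dead, (3,5)=dead.
Check: live-neighbor counts of every cell in the completed generation 0:
543223
422133
544112
322222
Applying B3/S23 to generation 0 with these counts gives:
..#.##
.#..##
......
###...
which matches the target exactly.

Answer: ....##
##...#
.#....
.##...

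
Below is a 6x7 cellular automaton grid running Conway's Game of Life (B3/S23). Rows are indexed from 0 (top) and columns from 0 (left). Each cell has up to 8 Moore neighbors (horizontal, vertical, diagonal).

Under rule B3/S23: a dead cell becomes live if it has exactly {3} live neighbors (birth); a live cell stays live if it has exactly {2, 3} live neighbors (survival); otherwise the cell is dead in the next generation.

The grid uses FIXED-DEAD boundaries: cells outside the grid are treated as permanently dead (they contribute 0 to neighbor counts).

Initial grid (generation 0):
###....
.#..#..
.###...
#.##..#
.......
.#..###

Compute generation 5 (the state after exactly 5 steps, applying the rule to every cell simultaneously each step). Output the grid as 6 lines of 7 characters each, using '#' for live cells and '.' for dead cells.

Answer: .......
.......
.......
..####.
..####.
....##.

Derivation:
Simulating step by step:
Generation 0 (given above): 16 live cells
Generation 1: 12 live cells
###....
.......
#...#..
...#...
.####.#
.....#.
Generation 2: 12 live cells
.#.....
#......
.......
.#...#.
..####.
..####.
Generation 3: 7 live cells
.......
.......
.......
..##.#.
.#....#
..#..#.
Generation 4: 6 live cells
.......
.......
.......
..#....
.#.####
.......
Generation 5: 10 live cells
(generation 5 grid is the final answer)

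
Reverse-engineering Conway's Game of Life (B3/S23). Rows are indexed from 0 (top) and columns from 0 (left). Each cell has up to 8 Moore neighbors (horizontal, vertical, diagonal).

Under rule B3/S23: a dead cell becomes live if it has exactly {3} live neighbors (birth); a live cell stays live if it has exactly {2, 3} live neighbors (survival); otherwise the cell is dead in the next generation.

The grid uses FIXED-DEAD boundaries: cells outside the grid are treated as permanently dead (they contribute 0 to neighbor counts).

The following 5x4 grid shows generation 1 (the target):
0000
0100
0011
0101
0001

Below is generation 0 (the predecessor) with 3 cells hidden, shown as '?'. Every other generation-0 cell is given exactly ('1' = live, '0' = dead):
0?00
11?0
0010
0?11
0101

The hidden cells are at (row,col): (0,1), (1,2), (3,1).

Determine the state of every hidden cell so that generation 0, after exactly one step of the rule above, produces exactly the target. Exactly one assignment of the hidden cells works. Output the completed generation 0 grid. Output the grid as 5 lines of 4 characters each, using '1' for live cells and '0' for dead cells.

Hidden generation-0 cells (in order): (0,1), (1,2), (3,1).
A hidden cell only influences target cells in its own 3x3 neighborhood. Try each of the 2^3 = 8 assignments, step the completed generation 0 forward once under B3/S23, and compare with the target:
  (0,1)=0 (1,2)=0 (3,1)=0 -> step reproduces the target at every cell -> ACCEPT
  (0,1)=0 (1,2)=0 (3,1)=1 -> step gives (2,0)='1' but target has '0' -> reject
  (0,1)=0 (1,2)=1 (3,1)=0 -> step gives (0,1)='1' but target has '0' -> reject
  (0,1)=0 (1,2)=1 (3,1)=1 -> step gives (0,1)='1' but target has '0' -> reject
  (0,1)=1 (1,2)=0 (3,1)=0 -> step gives (0,0)='1' but target has '0' -> reject
  (0,1)=1 (1,2)=0 (3,1)=1 -> step gives (0,0)='1' but target has '0' -> reject
  (0,1)=1 (1,2)=1 (3,1)=0 -> step gives (0,0)='1' but target has '0' -> reject
  (0,1)=1 (1,2)=1 (3,1)=1 -> step gives (0,0)='1' but target has '0' -> reject
Unique solution: (0,1)=dead, (1,2)=dead, (3,1)=dead.
Check: live-neighbor counts of every cell in the completed generation 0:
2210
1221
2433
1343
1142
Applying B3/S23 to generation 0 with these counts gives:
0000
0100
0011
0101
0001
which matches the target exactly.

Answer: 0000
1100
0010
0011
0101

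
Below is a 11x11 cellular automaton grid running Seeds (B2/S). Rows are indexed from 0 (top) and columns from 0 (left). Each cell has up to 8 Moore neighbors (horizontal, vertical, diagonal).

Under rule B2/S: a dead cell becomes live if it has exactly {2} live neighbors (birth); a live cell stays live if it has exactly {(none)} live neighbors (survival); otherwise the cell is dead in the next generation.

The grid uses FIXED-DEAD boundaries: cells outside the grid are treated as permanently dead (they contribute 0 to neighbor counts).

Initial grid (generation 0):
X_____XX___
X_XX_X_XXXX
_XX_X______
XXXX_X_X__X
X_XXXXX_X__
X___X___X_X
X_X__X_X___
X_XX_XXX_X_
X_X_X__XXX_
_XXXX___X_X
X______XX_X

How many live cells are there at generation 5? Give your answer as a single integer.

Simulating step by step:
Generation 0 (given above): 59 live cells
Generation 1: 13 live cells
__XXXX____X
___________
___________
________XX_
__________X
___________
__________X
__________X
___________
_____XX____
____X______
Generation 2: 14 live cells
___________
__X__X_____
________XX_
__________X
________X__
_________XX
_________X_
_________X_
_____XX____
____X______
______X____
Generation 3: 11 live cells
___________
________XX_
__________X
_______X___
___________
___________
___________
_____XX_X_X
____X______
_______X___
_____X_____
Generation 4: 17 live cells
________XX_
__________X
_______X___
___________
___________
___________
_____XXX_X_
____X__X_X_
________XX_
____XXX____
______X____
Generation 5: 13 live cells
__________X
_______X___
___________
___________
___________
_____X_XX__
____X_____X
___________
___X______X
________XX_
____X__X___
Population at generation 5: 13

Answer: 13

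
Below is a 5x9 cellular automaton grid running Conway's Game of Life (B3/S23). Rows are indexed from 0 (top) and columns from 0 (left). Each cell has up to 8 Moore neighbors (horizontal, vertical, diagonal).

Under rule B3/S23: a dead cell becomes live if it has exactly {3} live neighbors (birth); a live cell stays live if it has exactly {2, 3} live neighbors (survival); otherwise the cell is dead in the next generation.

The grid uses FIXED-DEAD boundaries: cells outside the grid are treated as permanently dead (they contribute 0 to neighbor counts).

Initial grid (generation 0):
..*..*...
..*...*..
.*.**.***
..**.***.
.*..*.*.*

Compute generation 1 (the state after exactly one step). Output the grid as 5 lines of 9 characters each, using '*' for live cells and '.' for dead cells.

Simulating step by step:
Generation 0 (given above): 19 live cells
Generation 1: 12 live cells
(generation 1 grid is the final answer)

Answer: .........
.**.*.*..
.*..*...*
.*.......
..***.*..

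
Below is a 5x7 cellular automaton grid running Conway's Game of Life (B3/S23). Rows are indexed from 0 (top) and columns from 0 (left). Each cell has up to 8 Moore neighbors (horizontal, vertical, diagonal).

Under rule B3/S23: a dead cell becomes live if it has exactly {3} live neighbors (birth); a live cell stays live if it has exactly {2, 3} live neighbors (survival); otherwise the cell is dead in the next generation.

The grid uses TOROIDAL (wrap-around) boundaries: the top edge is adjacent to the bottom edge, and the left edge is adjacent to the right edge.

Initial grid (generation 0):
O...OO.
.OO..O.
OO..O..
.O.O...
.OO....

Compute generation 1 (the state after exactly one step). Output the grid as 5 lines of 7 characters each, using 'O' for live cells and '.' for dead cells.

Answer: O..OOOO
..OO.O.
O..OO..
...O...
OOOOO..

Derivation:
Simulating step by step:
Generation 0 (given above): 13 live cells
Generation 1: 17 live cells
(generation 1 grid is the final answer)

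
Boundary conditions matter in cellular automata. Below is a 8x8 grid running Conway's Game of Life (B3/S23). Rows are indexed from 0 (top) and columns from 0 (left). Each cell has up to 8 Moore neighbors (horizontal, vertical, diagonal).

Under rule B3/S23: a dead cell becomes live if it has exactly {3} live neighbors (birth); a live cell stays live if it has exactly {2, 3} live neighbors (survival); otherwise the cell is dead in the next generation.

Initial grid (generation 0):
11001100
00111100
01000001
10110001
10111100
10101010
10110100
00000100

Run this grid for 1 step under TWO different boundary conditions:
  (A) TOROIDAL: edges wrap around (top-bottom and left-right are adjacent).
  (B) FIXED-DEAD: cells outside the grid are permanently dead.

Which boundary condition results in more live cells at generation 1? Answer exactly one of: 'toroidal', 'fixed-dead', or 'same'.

Answer: toroidal

Derivation:
Under TOROIDAL boundary, generation 1:
01100010
00110110
01000011
00000011
10000110
10000010
00110111
10110110
Population = 27

Under FIXED-DEAD boundary, generation 1:
01100100
10110110
01000010
10000010
10000110
10000010
00110110
00001000
Population = 22

Comparison: toroidal=27, fixed-dead=22 -> toroidal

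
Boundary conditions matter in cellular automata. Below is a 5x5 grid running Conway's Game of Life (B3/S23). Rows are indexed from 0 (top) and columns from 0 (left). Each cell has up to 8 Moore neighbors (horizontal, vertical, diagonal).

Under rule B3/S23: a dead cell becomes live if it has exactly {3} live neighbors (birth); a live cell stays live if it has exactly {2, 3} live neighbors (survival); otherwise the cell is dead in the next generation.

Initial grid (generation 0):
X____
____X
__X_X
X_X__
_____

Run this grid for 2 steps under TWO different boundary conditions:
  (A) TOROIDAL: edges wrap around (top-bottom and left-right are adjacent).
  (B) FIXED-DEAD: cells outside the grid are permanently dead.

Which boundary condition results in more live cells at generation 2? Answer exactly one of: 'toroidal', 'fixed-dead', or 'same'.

Answer: toroidal

Derivation:
Under TOROIDAL boundary, generation 2:
X___X
_X_X_
_X___
_X__X
__X__
Population = 8

Under FIXED-DEAD boundary, generation 2:
_____
_____
_____
__X__
_____
Population = 1

Comparison: toroidal=8, fixed-dead=1 -> toroidal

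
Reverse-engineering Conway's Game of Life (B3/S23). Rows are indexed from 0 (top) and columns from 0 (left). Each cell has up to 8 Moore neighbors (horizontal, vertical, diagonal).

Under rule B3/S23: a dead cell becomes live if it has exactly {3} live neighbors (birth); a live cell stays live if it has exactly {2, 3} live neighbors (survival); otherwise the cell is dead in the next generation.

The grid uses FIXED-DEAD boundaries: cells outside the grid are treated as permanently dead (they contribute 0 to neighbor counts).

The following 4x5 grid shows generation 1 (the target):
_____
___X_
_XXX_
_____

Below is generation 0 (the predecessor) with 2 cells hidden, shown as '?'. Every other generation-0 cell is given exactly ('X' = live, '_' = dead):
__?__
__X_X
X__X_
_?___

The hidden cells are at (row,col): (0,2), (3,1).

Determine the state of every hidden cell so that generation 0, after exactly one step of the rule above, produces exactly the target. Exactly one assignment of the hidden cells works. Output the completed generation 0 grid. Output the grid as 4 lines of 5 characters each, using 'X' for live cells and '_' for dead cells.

Answer: _____
__X_X
X__X_
_X___

Derivation:
Hidden generation-0 cells (in order): (0,2), (3,1).
A hidden cell only influences target cells in its own 3x3 neighborhood. Try each of the 2^2 = 4 assignments, step the completed generation 0 forward once under B3/S23, and compare with the target:
  (0,2)=_ (3,1)=_ -> step gives (2,1)='_' but target has 'X' -> reject
  (0,2)=_ (3,1)=X -> step reproduces the target at every cell -> ACCEPT
  (0,2)=X (3,1)=_ -> step gives (0,3)='X' but target has '_' -> reject
  (0,2)=X (3,1)=X -> step gives (0,3)='X' but target has '_' -> reject
Unique solution: (0,2)=dead, (3,1)=live.
Check: live-neighbor counts of every cell in the completed generation 0:
01121
12131
13322
21211
Applying B3/S23 to generation 0 with these counts gives:
_____
___X_
_XXX_
_____
which matches the target exactly.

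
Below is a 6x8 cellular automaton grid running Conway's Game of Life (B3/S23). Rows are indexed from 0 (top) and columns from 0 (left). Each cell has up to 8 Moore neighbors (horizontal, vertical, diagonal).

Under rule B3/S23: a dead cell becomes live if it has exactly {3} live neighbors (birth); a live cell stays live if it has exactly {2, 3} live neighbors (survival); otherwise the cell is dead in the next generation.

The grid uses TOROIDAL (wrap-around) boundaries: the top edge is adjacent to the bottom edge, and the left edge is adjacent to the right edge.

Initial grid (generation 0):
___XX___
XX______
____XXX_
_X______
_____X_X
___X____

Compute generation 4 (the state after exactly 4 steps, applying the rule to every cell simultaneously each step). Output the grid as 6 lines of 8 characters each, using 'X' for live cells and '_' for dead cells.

Simulating step by step:
Generation 0 (given above): 11 live cells
Generation 1: 9 live cells
__XXX___
___X____
XX___X__
____X___
________
___X____
Generation 2: 8 live cells
__X_X___
_X_X____
____X___
________
________
__XXX___
Generation 3: 8 live cells
_X__X___
__XXX___
________
________
___X____
__X_X___
Generation 4: 10 live cells
(generation 4 grid is the final answer)

Answer: _X__XX__
__XXX___
___X____
________
___X____
__X_X___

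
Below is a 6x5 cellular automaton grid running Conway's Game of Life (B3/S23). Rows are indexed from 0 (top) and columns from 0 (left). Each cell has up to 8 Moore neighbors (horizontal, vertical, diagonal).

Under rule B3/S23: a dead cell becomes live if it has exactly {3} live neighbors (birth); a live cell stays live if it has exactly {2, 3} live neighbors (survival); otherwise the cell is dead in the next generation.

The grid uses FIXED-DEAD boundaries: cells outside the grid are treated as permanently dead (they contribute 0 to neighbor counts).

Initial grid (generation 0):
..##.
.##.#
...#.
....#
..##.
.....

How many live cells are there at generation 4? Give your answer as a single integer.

Answer: 12

Derivation:
Simulating step by step:
Generation 0 (given above): 9 live cells
Generation 1: 11 live cells
.###.
.#..#
..###
..#.#
...#.
.....
Generation 2: 11 live cells
.###.
.#..#
.##.#
..#.#
...#.
.....
Generation 3: 12 live cells
.###.
#...#
.##.#
.##.#
...#.
.....
Generation 4: 12 live cells
.###.
#...#
#.#.#
.#..#
..##.
.....
Population at generation 4: 12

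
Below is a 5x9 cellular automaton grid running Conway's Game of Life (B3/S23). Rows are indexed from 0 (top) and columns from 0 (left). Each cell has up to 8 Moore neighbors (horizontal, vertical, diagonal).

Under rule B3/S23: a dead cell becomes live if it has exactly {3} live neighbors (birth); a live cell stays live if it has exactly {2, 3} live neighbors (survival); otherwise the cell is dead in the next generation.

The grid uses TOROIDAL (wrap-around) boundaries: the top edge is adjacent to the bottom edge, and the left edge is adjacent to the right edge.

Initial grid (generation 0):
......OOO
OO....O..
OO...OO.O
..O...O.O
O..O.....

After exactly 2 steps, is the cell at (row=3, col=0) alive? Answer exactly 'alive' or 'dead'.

Answer: alive

Derivation:
Simulating step by step:
Generation 0 (given above): 16 live cells
Generation 1: 15 live cells
.O....OOO
.O.......
..O..OO.O
..O..OO.O
O.....O..
Generation 2: 18 live cells
.O....OOO
.OO..O..O
OOO..OO..
OO......O
OO.......

Cell (3,0) at generation 2: 1 -> alive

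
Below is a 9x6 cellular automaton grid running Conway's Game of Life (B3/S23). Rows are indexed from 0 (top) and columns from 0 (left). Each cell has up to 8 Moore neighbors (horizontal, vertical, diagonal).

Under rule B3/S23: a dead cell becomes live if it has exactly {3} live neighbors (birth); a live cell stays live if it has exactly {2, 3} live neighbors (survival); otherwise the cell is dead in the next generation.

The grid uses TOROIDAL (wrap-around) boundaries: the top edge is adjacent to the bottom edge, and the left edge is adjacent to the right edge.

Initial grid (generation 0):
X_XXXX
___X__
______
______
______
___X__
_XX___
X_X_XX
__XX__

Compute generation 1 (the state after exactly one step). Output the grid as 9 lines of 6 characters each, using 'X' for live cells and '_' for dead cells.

Simulating step by step:
Generation 0 (given above): 15 live cells
Generation 1: 14 live cells
(generation 1 grid is the final answer)

Answer: _X___X
__XX_X
______
______
______
__X___
XXX_XX
X___XX
______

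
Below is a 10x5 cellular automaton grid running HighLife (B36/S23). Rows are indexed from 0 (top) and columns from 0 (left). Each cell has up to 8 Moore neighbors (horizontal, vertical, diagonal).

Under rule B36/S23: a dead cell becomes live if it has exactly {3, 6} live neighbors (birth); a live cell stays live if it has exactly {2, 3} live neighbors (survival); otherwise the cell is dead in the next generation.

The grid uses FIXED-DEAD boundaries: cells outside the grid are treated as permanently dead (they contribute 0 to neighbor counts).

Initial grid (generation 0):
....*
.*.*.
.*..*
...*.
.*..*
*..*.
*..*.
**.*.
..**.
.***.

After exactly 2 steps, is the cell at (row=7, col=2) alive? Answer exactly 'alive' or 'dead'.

Answer: alive

Derivation:
Simulating step by step:
Generation 0 (given above): 20 live cells
Generation 1: 27 live cells
.....
..***
...**
..***
..***
*****
*..**
**.**
*...*
.*.*.
Generation 2: 11 live cells
...*.
..*.*
.....
.....
.....
*....
.**..
***..
*...*
.....

Cell (7,2) at generation 2: 1 -> alive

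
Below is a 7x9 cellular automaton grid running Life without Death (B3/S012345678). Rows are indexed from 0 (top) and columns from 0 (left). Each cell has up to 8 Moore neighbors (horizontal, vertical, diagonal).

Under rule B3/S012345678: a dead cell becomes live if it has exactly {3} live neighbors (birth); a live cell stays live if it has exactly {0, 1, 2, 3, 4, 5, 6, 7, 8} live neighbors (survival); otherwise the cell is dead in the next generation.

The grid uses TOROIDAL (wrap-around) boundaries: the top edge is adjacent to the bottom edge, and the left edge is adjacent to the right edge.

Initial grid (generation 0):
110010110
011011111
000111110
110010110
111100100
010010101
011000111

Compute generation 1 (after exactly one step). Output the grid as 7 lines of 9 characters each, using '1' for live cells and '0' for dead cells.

Simulating step by step:
Generation 0 (given above): 36 live cells
Generation 1: 38 live cells
(generation 1 grid is the final answer)

Answer: 110010110
011011111
000111110
110010110
111110100
010010101
011100111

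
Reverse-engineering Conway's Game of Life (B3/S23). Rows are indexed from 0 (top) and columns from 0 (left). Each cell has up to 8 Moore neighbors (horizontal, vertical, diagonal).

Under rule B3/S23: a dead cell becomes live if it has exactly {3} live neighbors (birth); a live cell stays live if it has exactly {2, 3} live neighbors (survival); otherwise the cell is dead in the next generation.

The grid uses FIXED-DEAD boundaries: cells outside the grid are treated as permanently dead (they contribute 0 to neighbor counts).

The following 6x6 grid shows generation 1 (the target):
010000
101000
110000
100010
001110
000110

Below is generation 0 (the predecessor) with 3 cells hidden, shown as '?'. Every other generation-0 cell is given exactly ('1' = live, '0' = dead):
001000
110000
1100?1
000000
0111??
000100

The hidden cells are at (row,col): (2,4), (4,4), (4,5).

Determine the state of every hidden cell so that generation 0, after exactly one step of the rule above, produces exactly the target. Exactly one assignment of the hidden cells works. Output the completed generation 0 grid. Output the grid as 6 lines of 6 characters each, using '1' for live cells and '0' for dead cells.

Hidden generation-0 cells (in order): (2,4), (4,4), (4,5).
A hidden cell only influences target cells in its own 3x3 neighborhood. Try each of the 2^3 = 8 assignments, step the completed generation 0 forward once under B3/S23, and compare with the target:
  (2,4)=0 (4,4)=0 (4,5)=0 -> step gives (3,4)='0' but target has '1' -> reject
  (2,4)=0 (4,4)=0 (4,5)=1 -> step reproduces the target at every cell -> ACCEPT
  (2,4)=0 (4,4)=1 (4,5)=0 -> step gives (3,3)='1' but target has '0' -> reject
  (2,4)=0 (4,4)=1 (4,5)=1 -> step gives (3,3)='1' but target has '0' -> reject
  (2,4)=1 (4,4)=0 (4,5)=0 -> step gives (3,3)='1' but target has '0' -> reject
  (2,4)=1 (4,4)=0 (4,5)=1 -> step gives (3,3)='1' but target has '0' -> reject
  (2,4)=1 (4,4)=1 (4,5)=0 -> step gives (3,4)='0' but target has '1' -> reject
  (2,4)=1 (4,4)=1 (4,5)=1 -> step gives (3,4)='0' but target has '1' -> reject
Unique solution: (2,4)=dead, (4,4)=dead, (4,5)=live.
Check: live-neighbor counts of every cell in the completed generation 0:
231100
343111
332010
344232
113230
124231
Applying B3/S23 to generation 0 with these counts gives:
010000
101000
110000
100010
001110
000110
which matches the target exactly.

Answer: 001000
110000
110001
000000
011101
000100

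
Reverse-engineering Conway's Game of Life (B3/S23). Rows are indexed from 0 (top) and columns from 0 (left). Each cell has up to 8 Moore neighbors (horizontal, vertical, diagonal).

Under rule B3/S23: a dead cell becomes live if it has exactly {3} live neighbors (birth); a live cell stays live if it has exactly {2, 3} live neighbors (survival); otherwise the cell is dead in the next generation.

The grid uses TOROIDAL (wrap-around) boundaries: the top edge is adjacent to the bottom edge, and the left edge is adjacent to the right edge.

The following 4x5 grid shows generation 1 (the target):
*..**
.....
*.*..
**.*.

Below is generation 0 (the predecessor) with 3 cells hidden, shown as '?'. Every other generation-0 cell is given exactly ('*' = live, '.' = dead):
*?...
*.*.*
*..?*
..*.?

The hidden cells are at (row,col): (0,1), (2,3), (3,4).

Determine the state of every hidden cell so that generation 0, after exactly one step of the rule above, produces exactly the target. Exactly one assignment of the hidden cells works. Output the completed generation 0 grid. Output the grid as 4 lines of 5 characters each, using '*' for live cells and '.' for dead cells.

Hidden generation-0 cells (in order): (0,1), (2,3), (3,4).
A hidden cell only influences target cells in its own 3x3 neighborhood. Try each of the 2^3 = 8 assignments, step the completed generation 0 forward once under B3/S23, and compare with the target:
  (0,1)=. (2,3)=. (3,4)=. -> step gives (1,3)='*' but target has '.' -> reject
  (0,1)=. (2,3)=. (3,4)=* -> step gives (0,3)='.' but target has '*' -> reject
  (0,1)=. (2,3)=* (3,4)=. -> step reproduces the target at every cell -> ACCEPT
  (0,1)=. (2,3)=* (3,4)=* -> step gives (0,3)='.' but target has '*' -> reject
  (0,1)=* (2,3)=. (3,4)=. -> step gives (0,2)='*' but target has '.' -> reject
  (0,1)=* (2,3)=. (3,4)=* -> step gives (0,0)='.' but target has '*' -> reject
  (0,1)=* (2,3)=* (3,4)=. -> step gives (0,2)='*' but target has '.' -> reject
  (0,1)=* (2,3)=* (3,4)=* -> step gives (0,0)='.' but target has '*' -> reject
Unique solution: (0,1)=dead, (2,3)=live, (3,4)=dead.
Check: live-neighbor counts of every cell in the completed generation 0:
24233
44145
34344
33134
Applying B3/S23 to generation 0 with these counts gives:
*..**
.....
*.*..
**.*.
which matches the target exactly.

Answer: *....
*.*.*
*..**
..*..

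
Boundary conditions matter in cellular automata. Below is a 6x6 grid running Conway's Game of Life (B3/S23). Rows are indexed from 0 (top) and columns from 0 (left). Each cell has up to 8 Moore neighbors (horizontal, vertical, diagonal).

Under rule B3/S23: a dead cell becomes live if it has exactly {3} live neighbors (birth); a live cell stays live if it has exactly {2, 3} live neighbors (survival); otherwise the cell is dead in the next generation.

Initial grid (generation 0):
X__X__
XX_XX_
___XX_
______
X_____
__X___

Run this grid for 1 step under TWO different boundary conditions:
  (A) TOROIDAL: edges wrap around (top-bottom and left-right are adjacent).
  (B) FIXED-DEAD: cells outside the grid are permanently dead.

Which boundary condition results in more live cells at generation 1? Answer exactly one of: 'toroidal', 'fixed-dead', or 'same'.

Answer: toroidal

Derivation:
Under TOROIDAL boundary, generation 1:
X__XXX
XX____
__XXXX
______
______
_X____
Population = 11

Under FIXED-DEAD boundary, generation 1:
XXXXX_
XX____
__XXX_
______
______
______
Population = 10

Comparison: toroidal=11, fixed-dead=10 -> toroidal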